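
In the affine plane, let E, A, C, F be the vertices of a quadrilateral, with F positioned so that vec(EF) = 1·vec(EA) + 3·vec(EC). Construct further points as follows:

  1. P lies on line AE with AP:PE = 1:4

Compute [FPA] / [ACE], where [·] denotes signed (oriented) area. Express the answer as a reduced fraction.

[FPA]:[ACE] = 3/5

Set E = (0, 0), A = (1, 0), C = (0, 1), F = (1, 3); any affine frame gives the same invariant.
1. P lies on line AE with AP:PE = 1:4 ⇒ P = (4/5, 0)
2·[FPA] = 3/5, 2·[ACE] = 1
[FPA]:[ACE] = 3/5:1 = 3/5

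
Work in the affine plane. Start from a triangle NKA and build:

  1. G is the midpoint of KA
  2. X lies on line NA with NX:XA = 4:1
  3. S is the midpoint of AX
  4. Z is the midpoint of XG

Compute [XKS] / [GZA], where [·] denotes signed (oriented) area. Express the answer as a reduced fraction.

Work in coordinates with N = (0, 0), K = (1, 0), A = (0, 1).
1. G is the midpoint of KA ⇒ G = (1/2, 1/2)
2. X lies on line NA with NX:XA = 4:1 ⇒ X = (0, 4/5)
3. S is the midpoint of AX ⇒ S = (0, 9/10)
4. Z is the midpoint of XG ⇒ Z = (1/4, 13/20)
2·[XKS] = 1/10, 2·[GZA] = -1/20
[XKS]:[GZA] = 1/10:-1/20 = -2

[XKS]:[GZA] = -2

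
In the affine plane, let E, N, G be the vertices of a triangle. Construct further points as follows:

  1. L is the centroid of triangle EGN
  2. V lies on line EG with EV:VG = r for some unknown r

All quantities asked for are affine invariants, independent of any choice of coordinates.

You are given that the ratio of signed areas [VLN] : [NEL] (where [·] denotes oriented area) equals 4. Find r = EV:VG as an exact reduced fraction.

r = -3/5

Work in coordinates with E = (0, 0), N = (1, 0), G = (0, 1).
1. L is the centroid of triangle EGN ⇒ L = (1/3, 1/3)
2. With EV:VG = r, write λ = r/(r+1) so V = E + λ·(G−E); V is affine-linear in λ
Every point depending on V is an affine combination of V and λ-independent points, so each such coordinate is linear in λ; the λ² term in each signed area is a multiple of (G−E)×(G−E) = 0, so 2·[VLN] and 2·[NEL] are each linear in λ. Evaluating at λ=0 and λ=1:
  2·[VLN] = 2/3·λ − 1/3,   2·[NEL] = -1/3
So [VLN]:[NEL] = (2/3·λ − 1/3) / (-1/3). Setting this equal to 4:
  2/3·λ − 1/3 = 4·(-1/3)  ⇒  λ = -3/2
Then r = λ/(1−λ) = (-3/2)/(5/2) = -3/5. Check: with r = -3/5, V = (0, -3/2) and [VLN]:[NEL] = 4 as required.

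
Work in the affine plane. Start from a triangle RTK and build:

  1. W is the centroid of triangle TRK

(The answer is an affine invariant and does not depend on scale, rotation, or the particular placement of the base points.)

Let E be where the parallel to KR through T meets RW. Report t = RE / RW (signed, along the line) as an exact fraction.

t = 3

Work in coordinates with R = (0, 0), T = (1, 0), K = (0, 1).
1. W is the centroid of triangle TRK ⇒ W = (1/3, 1/3)
through T parallel to KR: direction (0, -1); meets RW at E = (1, 1)
E = R + t·(W−R) with t = 3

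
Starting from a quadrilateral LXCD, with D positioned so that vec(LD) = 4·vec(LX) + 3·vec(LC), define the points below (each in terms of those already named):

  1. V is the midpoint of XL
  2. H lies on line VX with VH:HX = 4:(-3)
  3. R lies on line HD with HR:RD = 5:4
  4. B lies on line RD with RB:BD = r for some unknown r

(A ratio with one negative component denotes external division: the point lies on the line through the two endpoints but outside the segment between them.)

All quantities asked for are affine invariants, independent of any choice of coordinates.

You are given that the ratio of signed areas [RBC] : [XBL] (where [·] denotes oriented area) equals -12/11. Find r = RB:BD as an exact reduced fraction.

r = -1/4

Set L = (0, 0), X = (1, 0), C = (0, 1), D = (4, 3); any affine frame gives the same invariant.
1. V is the midpoint of XL ⇒ V = (1/2, 0)
2. H lies on line VX with VH:HX = 4:(-3) ⇒ H = (5/2, 0)
3. R lies on line HD with HR:RD = 5:4 ⇒ R = (10/3, 5/3)
4. With RB:BD = r, write λ = r/(r+1) so B = R + λ·(D−R); B is affine-linear in λ
Every point depending on B is an affine combination of B and λ-independent points, so each such coordinate is linear in λ; the λ² term in each signed area is a multiple of (D−R)×(D−R) = 0, so 2·[RBC] and 2·[XBL] are each linear in λ. Evaluating at λ=0 and λ=1:
  2·[RBC] = 4·λ,   2·[XBL] = 4/3·λ + 5/3
So [RBC]:[XBL] = (4·λ) / (4/3·λ + 5/3). Setting this equal to -12/11:
  4·λ = -12/11·(4/3·λ + 5/3)  ⇒  λ = -1/3
Then r = λ/(1−λ) = (-1/3)/(4/3) = -1/4. Check: with r = -1/4, B = (28/9, 11/9) and [RBC]:[XBL] = -12/11 as required.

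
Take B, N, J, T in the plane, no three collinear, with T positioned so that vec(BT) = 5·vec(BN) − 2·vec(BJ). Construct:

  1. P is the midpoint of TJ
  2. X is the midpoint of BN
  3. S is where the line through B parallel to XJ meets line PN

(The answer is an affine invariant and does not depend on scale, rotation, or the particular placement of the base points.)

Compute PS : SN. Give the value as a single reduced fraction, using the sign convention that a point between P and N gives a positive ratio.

Choose coordinates B = (0, 0), N = (1, 0), J = (0, 1), T = (5, -2).
1. P is the midpoint of TJ ⇒ P = (5/2, -1/2)
2. X is the midpoint of BN ⇒ X = (1/2, 0)
3. S is where the line through B parallel to XJ meets line PN ⇒ S = (-1/5, 2/5)
S = P + t·(N−P) with t = 9/5, so PS:SN = t:(1−t) = 9/5:-4/5

PS:SN = -9/4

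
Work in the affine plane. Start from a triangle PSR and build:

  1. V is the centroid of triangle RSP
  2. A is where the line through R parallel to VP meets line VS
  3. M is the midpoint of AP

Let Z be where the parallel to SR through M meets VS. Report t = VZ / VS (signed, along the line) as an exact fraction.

Choose coordinates P = (0, 0), S = (1, 0), R = (0, 1).
1. V is the centroid of triangle RSP ⇒ V = (1/3, 1/3)
2. A is where the line through R parallel to VP meets line VS ⇒ A = (-1/3, 2/3)
3. M is the midpoint of AP ⇒ M = (-1/6, 1/3)
through M parallel to SR: direction (-1, 1); meets VS at Z = (-2/3, 5/6)
Z = V + t·(S−V) with t = -3/2

t = -3/2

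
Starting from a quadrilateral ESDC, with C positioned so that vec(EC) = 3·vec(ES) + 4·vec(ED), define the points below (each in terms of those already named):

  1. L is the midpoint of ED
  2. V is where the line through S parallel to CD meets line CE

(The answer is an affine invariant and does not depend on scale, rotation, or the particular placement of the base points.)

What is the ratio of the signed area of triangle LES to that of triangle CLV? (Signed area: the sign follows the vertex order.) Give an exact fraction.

Choose coordinates E = (0, 0), S = (1, 0), D = (0, 1), C = (3, 4).
1. L is the midpoint of ED ⇒ L = (0, 1/2)
2. V is where the line through S parallel to CD meets line CE ⇒ V = (-3, -4)
2·[LES] = 1/2, 2·[CLV] = 3
[LES]:[CLV] = 1/2:3 = 1/6

[LES]:[CLV] = 1/6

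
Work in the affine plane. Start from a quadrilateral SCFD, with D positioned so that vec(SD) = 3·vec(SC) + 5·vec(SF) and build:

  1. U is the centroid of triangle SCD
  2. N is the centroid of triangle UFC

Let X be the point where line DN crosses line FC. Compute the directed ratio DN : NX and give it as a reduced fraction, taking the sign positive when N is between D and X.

Assign S = (0, 0), C = (1, 0), F = (0, 1), D = (3, 5) — the answer is frame-independent, so this choice is without loss of generality.
1. U is the centroid of triangle SCD ⇒ U = (4/3, 5/3)
2. N is the centroid of triangle UFC ⇒ N = (7/9, 8/9)
line DN meets FC at X = (31/57, 26/57)
N = D + t·(X−D) with t = 19/21, so DN:NX = 19/21:2/21

DN:NX = 19/2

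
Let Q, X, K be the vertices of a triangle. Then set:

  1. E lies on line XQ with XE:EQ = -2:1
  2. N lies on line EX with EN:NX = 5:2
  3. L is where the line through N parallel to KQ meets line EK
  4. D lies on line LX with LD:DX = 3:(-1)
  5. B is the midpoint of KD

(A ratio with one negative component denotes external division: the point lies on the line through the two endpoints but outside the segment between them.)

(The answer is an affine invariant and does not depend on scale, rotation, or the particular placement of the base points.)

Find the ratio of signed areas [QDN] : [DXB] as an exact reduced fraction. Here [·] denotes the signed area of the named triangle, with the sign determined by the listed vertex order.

Work in coordinates with Q = (0, 0), X = (1, 0), K = (0, 1).
1. E lies on line XQ with XE:EQ = -2:1 ⇒ E = (-1, 0)
2. N lies on line EX with EN:NX = 5:2 ⇒ N = (3/7, 0)
3. L is where the line through N parallel to KQ meets line EK ⇒ L = (3/7, 10/7)
4. D lies on line LX with LD:DX = 3:(-1) ⇒ D = (9/7, -5/7)
5. B is the midpoint of KD ⇒ B = (9/14, 1/7)
2·[QDN] = 15/49, 2·[DXB] = 3/14
[QDN]:[DXB] = 15/49:3/14 = 10/7

[QDN]:[DXB] = 10/7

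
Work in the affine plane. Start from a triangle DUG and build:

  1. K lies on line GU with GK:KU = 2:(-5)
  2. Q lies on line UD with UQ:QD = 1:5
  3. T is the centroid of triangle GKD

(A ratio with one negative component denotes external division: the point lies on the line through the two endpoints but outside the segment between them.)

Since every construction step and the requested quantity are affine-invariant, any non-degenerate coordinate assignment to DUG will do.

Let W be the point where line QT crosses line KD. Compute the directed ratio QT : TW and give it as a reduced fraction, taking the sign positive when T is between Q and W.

Set D = (0, 0), U = (1, 0), G = (0, 1); any affine frame gives the same invariant.
1. K lies on line GU with GK:KU = 2:(-5) ⇒ K = (-2/3, 5/3)
2. Q lies on line UD with UQ:QD = 1:5 ⇒ Q = (5/6, 0)
3. T is the centroid of triangle GKD ⇒ T = (-2/9, 8/9)
line QT meets KD at W = (-80/189, 200/189)
T = Q + t·(W−Q) with t = 21/25, so QT:TW = 21/25:4/25

QT:TW = 21/4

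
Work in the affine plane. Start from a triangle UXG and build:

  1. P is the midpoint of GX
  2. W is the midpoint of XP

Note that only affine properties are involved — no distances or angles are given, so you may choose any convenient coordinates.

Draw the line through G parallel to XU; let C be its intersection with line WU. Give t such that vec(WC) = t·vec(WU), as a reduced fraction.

Assign U = (0, 0), X = (1, 0), G = (0, 1) — the answer is frame-independent, so this choice is without loss of generality.
1. P is the midpoint of GX ⇒ P = (1/2, 1/2)
2. W is the midpoint of XP ⇒ W = (3/4, 1/4)
through G parallel to XU: direction (-1, 0); meets WU at C = (3, 1)
C = W + t·(U−W) with t = -3

t = -3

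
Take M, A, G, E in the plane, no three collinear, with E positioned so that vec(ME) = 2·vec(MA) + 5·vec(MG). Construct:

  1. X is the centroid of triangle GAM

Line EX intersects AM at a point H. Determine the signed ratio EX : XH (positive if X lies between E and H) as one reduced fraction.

EX:XH = 14

Assign M = (0, 0), A = (1, 0), G = (0, 1), E = (2, 5) — the answer is frame-independent, so this choice is without loss of generality.
1. X is the centroid of triangle GAM ⇒ X = (1/3, 1/3)
line EX meets AM at H = (3/14, 0)
X = E + t·(H−E) with t = 14/15, so EX:XH = 14/15:1/15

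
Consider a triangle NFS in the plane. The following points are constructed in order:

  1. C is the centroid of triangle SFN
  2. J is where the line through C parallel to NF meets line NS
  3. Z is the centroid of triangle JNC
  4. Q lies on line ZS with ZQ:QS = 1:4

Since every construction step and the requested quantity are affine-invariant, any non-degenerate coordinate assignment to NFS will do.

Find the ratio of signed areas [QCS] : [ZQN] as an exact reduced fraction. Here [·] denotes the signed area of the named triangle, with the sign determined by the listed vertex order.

[QCS]:[ZQN] = 20/3

Assign N = (0, 0), F = (1, 0), S = (0, 1) — the answer is frame-independent, so this choice is without loss of generality.
1. C is the centroid of triangle SFN ⇒ C = (1/3, 1/3)
2. J is where the line through C parallel to NF meets line NS ⇒ J = (0, 1/3)
3. Z is the centroid of triangle JNC ⇒ Z = (1/9, 2/9)
4. Q lies on line ZS with ZQ:QS = 1:4 ⇒ Q = (4/45, 17/45)
2·[QCS] = 4/27, 2·[ZQN] = 1/45
[QCS]:[ZQN] = 4/27:1/45 = 20/3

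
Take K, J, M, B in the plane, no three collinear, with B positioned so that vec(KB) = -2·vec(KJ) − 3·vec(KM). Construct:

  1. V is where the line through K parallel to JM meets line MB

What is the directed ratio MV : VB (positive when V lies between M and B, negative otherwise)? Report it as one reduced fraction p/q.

MV:VB = 1/5

Work in coordinates with K = (0, 0), J = (1, 0), M = (0, 1), B = (-2, -3).
1. V is where the line through K parallel to JM meets line MB ⇒ V = (-1/3, 1/3)
V = M + t·(B−M) with t = 1/6, so MV:VB = t:(1−t) = 1/6:5/6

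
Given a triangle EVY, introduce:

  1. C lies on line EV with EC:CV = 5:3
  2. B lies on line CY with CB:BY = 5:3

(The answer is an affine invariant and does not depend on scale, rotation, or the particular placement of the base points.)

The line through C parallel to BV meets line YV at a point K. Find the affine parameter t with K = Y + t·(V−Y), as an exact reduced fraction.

Choose coordinates E = (0, 0), V = (1, 0), Y = (0, 1).
1. C lies on line EV with EC:CV = 5:3 ⇒ C = (5/8, 0)
2. B lies on line CY with CB:BY = 5:3 ⇒ B = (15/64, 5/8)
through C parallel to BV: direction (49/64, -5/8); meets YV at K = (8/3, -5/3)
K = Y + t·(V−Y) with t = 8/3

t = 8/3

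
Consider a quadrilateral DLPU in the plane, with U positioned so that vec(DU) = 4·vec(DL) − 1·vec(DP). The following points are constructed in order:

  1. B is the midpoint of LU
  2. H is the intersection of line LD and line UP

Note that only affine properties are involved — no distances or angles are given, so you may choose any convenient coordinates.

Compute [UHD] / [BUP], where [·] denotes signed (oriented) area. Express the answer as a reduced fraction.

[UHD]:[BUP] = 2

Work in coordinates with D = (0, 0), L = (1, 0), P = (0, 1), U = (4, -1).
1. B is the midpoint of LU ⇒ B = (5/2, -1/2)
2. H is the intersection of line LD and line UP ⇒ H = (2, 0)
2·[UHD] = 2, 2·[BUP] = 1
[UHD]:[BUP] = 2:1 = 2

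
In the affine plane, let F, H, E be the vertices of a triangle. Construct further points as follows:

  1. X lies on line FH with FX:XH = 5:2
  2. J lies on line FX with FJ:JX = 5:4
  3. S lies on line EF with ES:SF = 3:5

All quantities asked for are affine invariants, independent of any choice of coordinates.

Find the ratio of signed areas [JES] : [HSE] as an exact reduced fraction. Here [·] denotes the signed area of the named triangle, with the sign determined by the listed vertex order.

[JES]:[HSE] = -25/63

Choose coordinates F = (0, 0), H = (1, 0), E = (0, 1).
1. X lies on line FH with FX:XH = 5:2 ⇒ X = (5/7, 0)
2. J lies on line FX with FJ:JX = 5:4 ⇒ J = (25/63, 0)
3. S lies on line EF with ES:SF = 3:5 ⇒ S = (0, 5/8)
2·[JES] = 25/168, 2·[HSE] = -3/8
[JES]:[HSE] = 25/168:-3/8 = -25/63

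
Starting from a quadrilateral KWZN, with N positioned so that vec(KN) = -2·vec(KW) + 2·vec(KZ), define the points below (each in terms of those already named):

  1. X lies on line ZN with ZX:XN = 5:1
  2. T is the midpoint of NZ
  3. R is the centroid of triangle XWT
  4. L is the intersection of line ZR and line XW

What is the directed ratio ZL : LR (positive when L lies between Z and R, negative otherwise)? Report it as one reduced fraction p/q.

Set K = (0, 0), W = (1, 0), Z = (0, 1), N = (-2, 2); any affine frame gives the same invariant.
1. X lies on line ZN with ZX:XN = 5:1 ⇒ X = (-5/3, 11/6)
2. T is the midpoint of NZ ⇒ T = (-1, 3/2)
3. R is the centroid of triangle XWT ⇒ R = (-5/9, 10/9)
4. L is the intersection of line ZR and line XW ⇒ L = (-25/39, 44/39)
L = Z + t·(R−Z) with t = 15/13, so ZL:LR = t:(1−t) = 15/13:-2/13

ZL:LR = -15/2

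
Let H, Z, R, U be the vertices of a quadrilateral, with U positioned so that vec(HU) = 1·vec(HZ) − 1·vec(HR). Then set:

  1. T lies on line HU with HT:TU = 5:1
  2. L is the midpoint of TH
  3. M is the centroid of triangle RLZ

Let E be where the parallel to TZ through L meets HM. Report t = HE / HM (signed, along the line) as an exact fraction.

t = 15/13

Set H = (0, 0), Z = (1, 0), R = (0, 1), U = (1, -1); any affine frame gives the same invariant.
1. T lies on line HU with HT:TU = 5:1 ⇒ T = (5/6, -5/6)
2. L is the midpoint of TH ⇒ L = (5/12, -5/12)
3. M is the centroid of triangle RLZ ⇒ M = (17/36, 7/36)
through L parallel to TZ: direction (1/6, 5/6); meets HM at E = (85/156, 35/156)
E = H + t·(M−H) with t = 15/13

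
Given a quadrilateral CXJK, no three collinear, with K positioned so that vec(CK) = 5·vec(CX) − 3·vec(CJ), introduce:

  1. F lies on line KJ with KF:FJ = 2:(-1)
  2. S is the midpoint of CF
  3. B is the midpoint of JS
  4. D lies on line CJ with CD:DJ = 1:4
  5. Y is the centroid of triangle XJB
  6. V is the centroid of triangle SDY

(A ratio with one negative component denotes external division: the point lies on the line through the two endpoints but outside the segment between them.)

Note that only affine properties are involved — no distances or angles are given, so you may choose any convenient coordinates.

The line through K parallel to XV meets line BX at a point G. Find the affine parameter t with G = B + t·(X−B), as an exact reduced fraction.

t = 235/98

Work in coordinates with C = (0, 0), X = (1, 0), J = (0, 1), K = (5, -3).
1. F lies on line KJ with KF:FJ = 2:(-1) ⇒ F = (-5, 5)
2. S is the midpoint of CF ⇒ S = (-5/2, 5/2)
3. B is the midpoint of JS ⇒ B = (-5/4, 7/4)
4. D lies on line CJ with CD:DJ = 1:4 ⇒ D = (0, 1/5)
5. Y is the centroid of triangle XJB ⇒ Y = (-1/12, 11/12)
6. V is the centroid of triangle SDY ⇒ V = (-31/36, 217/180)
through K parallel to XV: direction (-67/36, 217/180); meets BX at G = (1625/392, -137/56)
G = B + t·(X−B) with t = 235/98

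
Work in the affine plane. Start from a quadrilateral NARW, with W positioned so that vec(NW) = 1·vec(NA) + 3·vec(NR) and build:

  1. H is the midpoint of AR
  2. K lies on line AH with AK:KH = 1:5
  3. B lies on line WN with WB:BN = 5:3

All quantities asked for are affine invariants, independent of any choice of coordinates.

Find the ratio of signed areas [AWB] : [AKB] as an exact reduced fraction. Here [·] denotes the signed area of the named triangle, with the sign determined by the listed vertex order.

Work in coordinates with N = (0, 0), A = (1, 0), R = (0, 1), W = (1, 3).
1. H is the midpoint of AR ⇒ H = (1/2, 1/2)
2. K lies on line AH with AK:KH = 1:5 ⇒ K = (11/12, 1/12)
3. B lies on line WN with WB:BN = 5:3 ⇒ B = (3/8, 9/8)
2·[AWB] = 15/8, 2·[AKB] = -1/24
[AWB]:[AKB] = 15/8:-1/24 = -45

[AWB]:[AKB] = -45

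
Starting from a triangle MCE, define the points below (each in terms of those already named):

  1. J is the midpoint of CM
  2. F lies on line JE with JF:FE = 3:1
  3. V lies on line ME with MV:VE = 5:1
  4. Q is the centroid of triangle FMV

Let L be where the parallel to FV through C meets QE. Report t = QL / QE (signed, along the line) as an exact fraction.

Set M = (0, 0), C = (1, 0), E = (0, 1); any affine frame gives the same invariant.
1. J is the midpoint of CM ⇒ J = (1/2, 0)
2. F lies on line JE with JF:FE = 3:1 ⇒ F = (1/8, 3/4)
3. V lies on line ME with MV:VE = 5:1 ⇒ V = (0, 5/6)
4. Q is the centroid of triangle FMV ⇒ Q = (1/24, 19/36)
through C parallel to FV: direction (-1/8, 1/12); meets QE at L = (1/32, 31/48)
L = Q + t·(E−Q) with t = 1/4

t = 1/4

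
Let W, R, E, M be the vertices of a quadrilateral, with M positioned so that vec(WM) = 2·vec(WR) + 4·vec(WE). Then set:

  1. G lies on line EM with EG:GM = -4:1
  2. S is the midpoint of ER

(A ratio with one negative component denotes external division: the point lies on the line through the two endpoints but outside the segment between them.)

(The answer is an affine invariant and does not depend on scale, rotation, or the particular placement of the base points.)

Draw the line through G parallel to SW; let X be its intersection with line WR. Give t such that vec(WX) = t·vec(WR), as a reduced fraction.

t = -7/3

Assign W = (0, 0), R = (1, 0), E = (0, 1), M = (2, 4) — the answer is frame-independent, so this choice is without loss of generality.
1. G lies on line EM with EG:GM = -4:1 ⇒ G = (8/3, 5)
2. S is the midpoint of ER ⇒ S = (1/2, 1/2)
through G parallel to SW: direction (-1/2, -1/2); meets WR at X = (-7/3, 0)
X = W + t·(R−W) with t = -7/3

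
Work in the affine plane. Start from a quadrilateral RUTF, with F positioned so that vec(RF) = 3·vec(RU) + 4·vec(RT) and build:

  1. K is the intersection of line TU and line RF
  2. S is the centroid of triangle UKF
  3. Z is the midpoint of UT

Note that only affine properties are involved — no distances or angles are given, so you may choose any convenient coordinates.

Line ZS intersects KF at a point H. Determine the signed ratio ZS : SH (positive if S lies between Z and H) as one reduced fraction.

Assign R = (0, 0), U = (1, 0), T = (0, 1), F = (3, 4) — the answer is frame-independent, so this choice is without loss of generality.
1. K is the intersection of line TU and line RF ⇒ K = (3/7, 4/7)
2. S is the centroid of triangle UKF ⇒ S = (31/21, 32/21)
3. Z is the midpoint of UT ⇒ Z = (1/2, 1/2)
line ZS meets KF at H = (-3/35, -4/35)
S = Z + t·(H−Z) with t = -5/3, so ZS:SH = -5/3:8/3

ZS:SH = -5/8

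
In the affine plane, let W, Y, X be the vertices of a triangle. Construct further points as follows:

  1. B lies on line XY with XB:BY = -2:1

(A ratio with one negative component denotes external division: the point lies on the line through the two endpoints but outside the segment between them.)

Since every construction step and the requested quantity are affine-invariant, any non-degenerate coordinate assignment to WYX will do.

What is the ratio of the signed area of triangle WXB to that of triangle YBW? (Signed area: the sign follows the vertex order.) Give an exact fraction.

[WXB]:[YBW] = 2

Set W = (0, 0), Y = (1, 0), X = (0, 1); any affine frame gives the same invariant.
1. B lies on line XY with XB:BY = -2:1 ⇒ B = (2, -1)
2·[WXB] = -2, 2·[YBW] = -1
[WXB]:[YBW] = -2:-1 = 2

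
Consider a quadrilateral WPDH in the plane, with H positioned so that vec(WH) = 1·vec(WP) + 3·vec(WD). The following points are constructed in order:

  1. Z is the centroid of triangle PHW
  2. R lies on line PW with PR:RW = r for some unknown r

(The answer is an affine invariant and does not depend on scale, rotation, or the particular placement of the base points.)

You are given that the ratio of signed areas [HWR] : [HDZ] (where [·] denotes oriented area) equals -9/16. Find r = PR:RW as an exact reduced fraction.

Work in coordinates with W = (0, 0), P = (1, 0), D = (0, 1), H = (1, 3).
1. Z is the centroid of triangle PHW ⇒ Z = (2/3, 1)
2. With PR:RW = r, write λ = r/(r+1) so R = P + λ·(W−P); R is affine-linear in λ
Every point depending on R is an affine combination of R and λ-independent points, so each such coordinate is linear in λ; the λ² term in each signed area is a multiple of (W−P)×(W−P) = 0, so 2·[HWR] and 2·[HDZ] are each linear in λ. Evaluating at λ=0 and λ=1:
  2·[HWR] = -3·λ + 3,   2·[HDZ] = 4/3
So [HWR]:[HDZ] = (-3·λ + 3) / (4/3). Setting this equal to -9/16:
  -3·λ + 3 = -9/16·(4/3)  ⇒  λ = 5/4
Then r = λ/(1−λ) = (5/4)/(-1/4) = -5. Check: with r = -5, R = (-1/4, 0) and [HWR]:[HDZ] = -9/16 as required.

r = -5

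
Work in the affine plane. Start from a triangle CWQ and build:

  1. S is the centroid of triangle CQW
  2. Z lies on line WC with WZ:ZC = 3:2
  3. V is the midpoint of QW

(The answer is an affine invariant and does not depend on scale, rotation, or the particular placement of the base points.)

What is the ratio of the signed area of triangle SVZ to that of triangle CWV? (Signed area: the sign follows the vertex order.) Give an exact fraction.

[SVZ]:[CWV] = -2/15

Work in coordinates with C = (0, 0), W = (1, 0), Q = (0, 1).
1. S is the centroid of triangle CQW ⇒ S = (1/3, 1/3)
2. Z lies on line WC with WZ:ZC = 3:2 ⇒ Z = (2/5, 0)
3. V is the midpoint of QW ⇒ V = (1/2, 1/2)
2·[SVZ] = -1/15, 2·[CWV] = 1/2
[SVZ]:[CWV] = -1/15:1/2 = -2/15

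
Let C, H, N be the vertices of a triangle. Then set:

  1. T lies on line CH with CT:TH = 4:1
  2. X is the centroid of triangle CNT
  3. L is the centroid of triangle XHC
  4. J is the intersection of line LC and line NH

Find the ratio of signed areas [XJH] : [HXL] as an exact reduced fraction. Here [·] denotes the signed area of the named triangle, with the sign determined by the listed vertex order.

Work in coordinates with C = (0, 0), H = (1, 0), N = (0, 1).
1. T lies on line CH with CT:TH = 4:1 ⇒ T = (4/5, 0)
2. X is the centroid of triangle CNT ⇒ X = (4/15, 1/3)
3. L is the centroid of triangle XHC ⇒ L = (19/45, 1/9)
4. J is the intersection of line LC and line NH ⇒ J = (19/24, 5/24)
2·[XJH] = -1/12, 2·[HXL] = 1/9
[XJH]:[HXL] = -1/12:1/9 = -3/4

[XJH]:[HXL] = -3/4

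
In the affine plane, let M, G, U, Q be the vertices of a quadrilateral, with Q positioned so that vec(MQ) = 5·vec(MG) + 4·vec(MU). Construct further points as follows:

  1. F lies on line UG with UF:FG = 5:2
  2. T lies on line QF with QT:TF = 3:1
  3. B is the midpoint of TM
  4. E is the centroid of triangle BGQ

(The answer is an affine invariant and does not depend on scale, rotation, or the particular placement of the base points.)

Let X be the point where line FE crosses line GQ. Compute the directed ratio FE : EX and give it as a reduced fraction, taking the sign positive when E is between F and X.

FE:EX = 7/5

Assign M = (0, 0), G = (1, 0), U = (0, 1), Q = (5, 4) — the answer is frame-independent, so this choice is without loss of generality.
1. F lies on line UG with UF:FG = 5:2 ⇒ F = (5/7, 2/7)
2. T lies on line QF with QT:TF = 3:1 ⇒ T = (25/14, 17/14)
3. B is the midpoint of TM ⇒ B = (25/28, 17/28)
4. E is the centroid of triangle BGQ ⇒ E = (193/84, 43/28)
line FE meets GQ at X = (24/7, 17/7)
E = F + t·(X−F) with t = 7/12, so FE:EX = 7/12:5/12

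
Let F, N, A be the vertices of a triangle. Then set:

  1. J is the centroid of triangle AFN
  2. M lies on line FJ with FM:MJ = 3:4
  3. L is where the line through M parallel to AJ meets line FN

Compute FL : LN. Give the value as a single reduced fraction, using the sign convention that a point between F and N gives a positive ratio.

FL:LN = 3/11

Choose coordinates F = (0, 0), N = (1, 0), A = (0, 1).
1. J is the centroid of triangle AFN ⇒ J = (1/3, 1/3)
2. M lies on line FJ with FM:MJ = 3:4 ⇒ M = (1/7, 1/7)
3. L is where the line through M parallel to AJ meets line FN ⇒ L = (3/14, 0)
L = F + t·(N−F) with t = 3/14, so FL:LN = t:(1−t) = 3/14:11/14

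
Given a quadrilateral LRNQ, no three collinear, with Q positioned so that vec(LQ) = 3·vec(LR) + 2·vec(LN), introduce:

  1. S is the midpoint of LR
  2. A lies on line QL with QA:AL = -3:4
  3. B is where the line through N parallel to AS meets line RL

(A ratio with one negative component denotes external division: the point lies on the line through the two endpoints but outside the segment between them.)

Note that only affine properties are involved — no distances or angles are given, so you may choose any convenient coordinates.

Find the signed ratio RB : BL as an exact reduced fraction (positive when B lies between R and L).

Set L = (0, 0), R = (1, 0), N = (0, 1), Q = (3, 2); any affine frame gives the same invariant.
1. S is the midpoint of LR ⇒ S = (1/2, 0)
2. A lies on line QL with QA:AL = -3:4 ⇒ A = (12, 8)
3. B is where the line through N parallel to AS meets line RL ⇒ B = (-23/16, 0)
B = R + t·(L−R) with t = 39/16, so RB:BL = t:(1−t) = 39/16:-23/16

RB:BL = -39/23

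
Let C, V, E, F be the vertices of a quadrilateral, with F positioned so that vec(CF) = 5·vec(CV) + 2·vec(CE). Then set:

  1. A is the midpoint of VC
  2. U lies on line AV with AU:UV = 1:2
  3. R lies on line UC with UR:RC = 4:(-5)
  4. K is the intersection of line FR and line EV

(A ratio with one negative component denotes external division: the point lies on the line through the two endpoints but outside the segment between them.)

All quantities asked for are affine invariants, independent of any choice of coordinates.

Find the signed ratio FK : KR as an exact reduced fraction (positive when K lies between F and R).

Set C = (0, 0), V = (1, 0), E = (0, 1), F = (5, 2); any affine frame gives the same invariant.
1. A is the midpoint of VC ⇒ A = (1/2, 0)
2. U lies on line AV with AU:UV = 1:2 ⇒ U = (2/3, 0)
3. R lies on line UC with UR:RC = 4:(-5) ⇒ R = (10/3, 0)
4. K is the intersection of line FR and line EV ⇒ K = (25/11, -14/11)
K = F + t·(R−F) with t = 18/11, so FK:KR = t:(1−t) = 18/11:-7/11

FK:KR = -18/7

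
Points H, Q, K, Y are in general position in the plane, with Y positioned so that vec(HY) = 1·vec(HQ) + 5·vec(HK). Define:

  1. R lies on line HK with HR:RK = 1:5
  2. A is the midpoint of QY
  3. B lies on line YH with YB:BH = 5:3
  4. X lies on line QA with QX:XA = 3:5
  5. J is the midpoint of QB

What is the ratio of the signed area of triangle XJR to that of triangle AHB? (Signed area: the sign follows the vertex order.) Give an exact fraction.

[XJR]:[AHB] = -37/144

Assign H = (0, 0), Q = (1, 0), K = (0, 1), Y = (1, 5) — the answer is frame-independent, so this choice is without loss of generality.
1. R lies on line HK with HR:RK = 1:5 ⇒ R = (0, 1/6)
2. A is the midpoint of QY ⇒ A = (1, 5/2)
3. B lies on line YH with YB:BH = 5:3 ⇒ B = (3/8, 15/8)
4. X lies on line QA with QX:XA = 3:5 ⇒ X = (1, 15/16)
5. J is the midpoint of QB ⇒ J = (11/16, 15/16)
2·[XJR] = 185/768, 2·[AHB] = -15/16
[XJR]:[AHB] = 185/768:-15/16 = -37/144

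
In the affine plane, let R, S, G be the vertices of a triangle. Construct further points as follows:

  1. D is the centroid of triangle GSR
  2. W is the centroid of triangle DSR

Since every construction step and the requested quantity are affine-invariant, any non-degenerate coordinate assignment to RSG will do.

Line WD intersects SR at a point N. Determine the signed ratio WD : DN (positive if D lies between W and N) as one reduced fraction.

Assign R = (0, 0), S = (1, 0), G = (0, 1) — the answer is frame-independent, so this choice is without loss of generality.
1. D is the centroid of triangle GSR ⇒ D = (1/3, 1/3)
2. W is the centroid of triangle DSR ⇒ W = (4/9, 1/9)
line WD meets SR at N = (1/2, 0)
D = W + t·(N−W) with t = -2, so WD:DN = -2:3

WD:DN = -2/3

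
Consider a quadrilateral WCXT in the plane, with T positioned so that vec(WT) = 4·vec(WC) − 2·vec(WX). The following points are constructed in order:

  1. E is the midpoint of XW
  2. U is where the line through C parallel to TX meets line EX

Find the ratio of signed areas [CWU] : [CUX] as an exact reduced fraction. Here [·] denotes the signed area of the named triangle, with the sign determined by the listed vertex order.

Choose coordinates W = (0, 0), C = (1, 0), X = (0, 1), T = (4, -2).
1. E is the midpoint of XW ⇒ E = (0, 1/2)
2. U is where the line through C parallel to TX meets line EX ⇒ U = (0, 3/4)
2·[CWU] = -3/4, 2·[CUX] = -1/4
[CWU]:[CUX] = -3/4:-1/4 = 3

[CWU]:[CUX] = 3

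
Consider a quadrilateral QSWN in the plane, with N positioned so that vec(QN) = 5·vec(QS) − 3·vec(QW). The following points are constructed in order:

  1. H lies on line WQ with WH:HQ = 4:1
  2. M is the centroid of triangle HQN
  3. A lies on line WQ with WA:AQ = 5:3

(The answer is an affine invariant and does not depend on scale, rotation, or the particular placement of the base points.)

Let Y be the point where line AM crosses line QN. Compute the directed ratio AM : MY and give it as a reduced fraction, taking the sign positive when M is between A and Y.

AM:MY = 37/8

Assign Q = (0, 0), S = (1, 0), W = (0, 1), N = (5, -3) — the answer is frame-independent, so this choice is without loss of generality.
1. H lies on line WQ with WH:HQ = 4:1 ⇒ H = (0, 1/5)
2. M is the centroid of triangle HQN ⇒ M = (5/3, -14/15)
3. A lies on line WQ with WA:AQ = 5:3 ⇒ A = (0, 3/8)
line AM meets QN at Y = (75/37, -45/37)
M = A + t·(Y−A) with t = 37/45, so AM:MY = 37/45:8/45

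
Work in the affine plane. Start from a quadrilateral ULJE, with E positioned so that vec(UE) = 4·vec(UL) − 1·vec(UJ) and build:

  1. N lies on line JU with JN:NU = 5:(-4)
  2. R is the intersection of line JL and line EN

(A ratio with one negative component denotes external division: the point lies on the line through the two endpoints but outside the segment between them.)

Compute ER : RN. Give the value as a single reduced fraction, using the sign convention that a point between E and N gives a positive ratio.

Assign U = (0, 0), L = (1, 0), J = (0, 1), E = (4, -1) — the answer is frame-independent, so this choice is without loss of generality.
1. N lies on line JU with JN:NU = 5:(-4) ⇒ N = (0, -4)
2. R is the intersection of line JL and line EN ⇒ R = (20/7, -13/7)
R = E + t·(N−E) with t = 2/7, so ER:RN = t:(1−t) = 2/7:5/7

ER:RN = 2/5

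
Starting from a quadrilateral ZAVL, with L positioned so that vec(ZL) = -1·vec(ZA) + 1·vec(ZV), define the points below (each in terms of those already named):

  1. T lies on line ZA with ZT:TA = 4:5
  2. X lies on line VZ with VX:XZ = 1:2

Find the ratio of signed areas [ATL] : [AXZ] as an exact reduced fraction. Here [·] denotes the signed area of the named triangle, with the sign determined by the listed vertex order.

[ATL]:[AXZ] = -5/6

Assign Z = (0, 0), A = (1, 0), V = (0, 1), L = (-1, 1) — the answer is frame-independent, so this choice is without loss of generality.
1. T lies on line ZA with ZT:TA = 4:5 ⇒ T = (4/9, 0)
2. X lies on line VZ with VX:XZ = 1:2 ⇒ X = (0, 2/3)
2·[ATL] = -5/9, 2·[AXZ] = 2/3
[ATL]:[AXZ] = -5/9:2/3 = -5/6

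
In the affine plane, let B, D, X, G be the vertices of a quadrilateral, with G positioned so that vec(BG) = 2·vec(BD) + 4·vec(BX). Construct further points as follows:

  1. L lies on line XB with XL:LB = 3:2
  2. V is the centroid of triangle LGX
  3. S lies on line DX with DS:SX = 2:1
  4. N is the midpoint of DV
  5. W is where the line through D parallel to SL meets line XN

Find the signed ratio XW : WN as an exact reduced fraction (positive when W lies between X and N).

Choose coordinates B = (0, 0), D = (1, 0), X = (0, 1), G = (2, 4).
1. L lies on line XB with XL:LB = 3:2 ⇒ L = (0, 2/5)
2. V is the centroid of triangle LGX ⇒ V = (2/3, 9/5)
3. S lies on line DX with DS:SX = 2:1 ⇒ S = (1/3, 2/3)
4. N is the midpoint of DV ⇒ N = (5/6, 9/10)
5. W is where the line through D parallel to SL meets line XN ⇒ W = (45/23, 88/115)
W = X + t·(N−X) with t = 54/23, so XW:WN = t:(1−t) = 54/23:-31/23

XW:WN = -54/31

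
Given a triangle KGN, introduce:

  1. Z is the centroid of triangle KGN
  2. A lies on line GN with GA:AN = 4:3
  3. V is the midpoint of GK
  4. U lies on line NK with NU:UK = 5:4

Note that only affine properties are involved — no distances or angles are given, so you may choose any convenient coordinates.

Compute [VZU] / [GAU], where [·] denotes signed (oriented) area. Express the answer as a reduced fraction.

[VZU]:[GAU] = 7/24

Work in coordinates with K = (0, 0), G = (1, 0), N = (0, 1).
1. Z is the centroid of triangle KGN ⇒ Z = (1/3, 1/3)
2. A lies on line GN with GA:AN = 4:3 ⇒ A = (3/7, 4/7)
3. V is the midpoint of GK ⇒ V = (1/2, 0)
4. U lies on line NK with NU:UK = 5:4 ⇒ U = (0, 4/9)
2·[VZU] = 5/54, 2·[GAU] = 20/63
[VZU]:[GAU] = 5/54:20/63 = 7/24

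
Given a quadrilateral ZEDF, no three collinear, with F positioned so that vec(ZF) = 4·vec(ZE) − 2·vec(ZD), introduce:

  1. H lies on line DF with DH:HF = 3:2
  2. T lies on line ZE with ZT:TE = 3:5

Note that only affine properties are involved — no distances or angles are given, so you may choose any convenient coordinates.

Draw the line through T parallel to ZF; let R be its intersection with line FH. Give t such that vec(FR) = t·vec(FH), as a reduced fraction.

t = 15/32

Choose coordinates Z = (0, 0), E = (1, 0), D = (0, 1), F = (4, -2).
1. H lies on line DF with DH:HF = 3:2 ⇒ H = (12/5, -4/5)
2. T lies on line ZE with ZT:TE = 3:5 ⇒ T = (3/8, 0)
through T parallel to ZF: direction (4, -2); meets FH at R = (13/4, -23/16)
R = F + t·(H−F) with t = 15/32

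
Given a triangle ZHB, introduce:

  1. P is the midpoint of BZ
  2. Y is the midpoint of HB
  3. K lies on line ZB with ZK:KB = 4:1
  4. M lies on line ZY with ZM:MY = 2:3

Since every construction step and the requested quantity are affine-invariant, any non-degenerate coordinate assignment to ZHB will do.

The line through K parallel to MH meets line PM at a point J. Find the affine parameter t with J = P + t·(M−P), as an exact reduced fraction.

Work in coordinates with Z = (0, 0), H = (1, 0), B = (0, 1).
1. P is the midpoint of BZ ⇒ P = (0, 1/2)
2. Y is the midpoint of HB ⇒ Y = (1/2, 1/2)
3. K lies on line ZB with ZK:KB = 4:1 ⇒ K = (0, 4/5)
4. M lies on line ZY with ZM:MY = 2:3 ⇒ M = (1/5, 1/5)
through K parallel to MH: direction (4/5, -1/5); meets PM at J = (-6/25, 43/50)
J = P + t·(M−P) with t = -6/5

t = -6/5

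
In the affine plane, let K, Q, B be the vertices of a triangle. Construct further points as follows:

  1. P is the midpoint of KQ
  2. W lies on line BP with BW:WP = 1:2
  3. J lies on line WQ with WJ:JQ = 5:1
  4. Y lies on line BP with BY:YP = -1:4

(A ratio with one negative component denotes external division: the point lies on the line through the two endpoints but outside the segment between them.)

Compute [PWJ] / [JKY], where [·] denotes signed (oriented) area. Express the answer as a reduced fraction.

[PWJ]:[JKY] = 5/21

Choose coordinates K = (0, 0), Q = (1, 0), B = (0, 1).
1. P is the midpoint of KQ ⇒ P = (1/2, 0)
2. W lies on line BP with BW:WP = 1:2 ⇒ W = (1/6, 2/3)
3. J lies on line WQ with WJ:JQ = 5:1 ⇒ J = (31/36, 1/9)
4. Y lies on line BP with BY:YP = -1:4 ⇒ Y = (-1/6, 4/3)
2·[PWJ] = -5/18, 2·[JKY] = -7/6
[PWJ]:[JKY] = -5/18:-7/6 = 5/21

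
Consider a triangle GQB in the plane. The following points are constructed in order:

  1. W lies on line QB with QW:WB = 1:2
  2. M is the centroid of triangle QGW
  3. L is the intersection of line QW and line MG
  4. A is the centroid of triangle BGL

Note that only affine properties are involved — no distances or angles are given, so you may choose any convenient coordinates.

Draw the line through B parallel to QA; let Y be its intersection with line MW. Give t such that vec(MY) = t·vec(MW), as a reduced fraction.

Assign G = (0, 0), Q = (1, 0), B = (0, 1) — the answer is frame-independent, so this choice is without loss of generality.
1. W lies on line QB with QW:WB = 1:2 ⇒ W = (2/3, 1/3)
2. M is the centroid of triangle QGW ⇒ M = (5/9, 1/9)
3. L is the intersection of line QW and line MG ⇒ L = (5/6, 1/6)
4. A is the centroid of triangle BGL ⇒ A = (5/18, 7/18)
through B parallel to QA: direction (-13/18, 7/18); meets MW at Y = (26/33, 19/33)
Y = M + t·(W−M) with t = 23/11

t = 23/11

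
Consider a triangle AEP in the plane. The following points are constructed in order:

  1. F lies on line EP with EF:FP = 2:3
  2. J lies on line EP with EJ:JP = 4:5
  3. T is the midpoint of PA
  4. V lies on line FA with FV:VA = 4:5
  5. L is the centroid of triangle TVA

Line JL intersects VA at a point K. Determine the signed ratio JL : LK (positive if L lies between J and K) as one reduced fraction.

Choose coordinates A = (0, 0), E = (1, 0), P = (0, 1).
1. F lies on line EP with EF:FP = 2:3 ⇒ F = (3/5, 2/5)
2. J lies on line EP with EJ:JP = 4:5 ⇒ J = (5/9, 4/9)
3. T is the midpoint of PA ⇒ T = (0, 1/2)
4. V lies on line FA with FV:VA = 4:5 ⇒ V = (1/3, 2/9)
5. L is the centroid of triangle TVA ⇒ L = (1/9, 13/54)
line JL meets VA at K = (41/45, 82/135)
L = J + t·(K−J) with t = -5/4, so JL:LK = -5/4:9/4

JL:LK = -5/9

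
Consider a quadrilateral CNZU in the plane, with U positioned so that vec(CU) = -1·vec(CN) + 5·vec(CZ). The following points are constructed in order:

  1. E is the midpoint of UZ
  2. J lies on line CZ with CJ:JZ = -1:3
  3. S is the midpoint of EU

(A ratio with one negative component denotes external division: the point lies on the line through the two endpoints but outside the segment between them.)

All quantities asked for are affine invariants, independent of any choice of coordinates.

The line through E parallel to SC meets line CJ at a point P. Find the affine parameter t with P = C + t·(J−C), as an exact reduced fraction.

t = -2/3

Choose coordinates C = (0, 0), N = (1, 0), Z = (0, 1), U = (-1, 5).
1. E is the midpoint of UZ ⇒ E = (-1/2, 3)
2. J lies on line CZ with CJ:JZ = -1:3 ⇒ J = (0, -1/2)
3. S is the midpoint of EU ⇒ S = (-3/4, 4)
through E parallel to SC: direction (3/4, -4); meets CJ at P = (0, 1/3)
P = C + t·(J−C) with t = -2/3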